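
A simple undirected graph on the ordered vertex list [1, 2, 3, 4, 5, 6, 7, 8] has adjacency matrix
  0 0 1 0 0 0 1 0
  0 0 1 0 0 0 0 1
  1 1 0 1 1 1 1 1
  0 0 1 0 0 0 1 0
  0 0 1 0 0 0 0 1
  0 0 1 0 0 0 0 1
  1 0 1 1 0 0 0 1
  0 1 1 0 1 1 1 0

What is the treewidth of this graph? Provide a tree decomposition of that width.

Each bag holds 3 vertices, so the decomposition has width 2, which upper-bounds the treewidth. For the lower bound, the 3 vertices {2, 3, 8} are pairwise adjacent, and any tree decomposition puts a clique entirely inside one bag — forcing width ≥ 2. The upper and lower bounds meet at 2, so that is the treewidth.

Treewidth 2.
Bags: B1 = {2, 3, 8}  B2 = {3, 6, 8}  B3 = {3, 7, 8}  B4 = {1, 3, 7}  B5 = {3, 5, 8}  B6 = {3, 4, 7}
Tree: B1–B2, B2–B3, B3–B4, B2–B5, B4–B6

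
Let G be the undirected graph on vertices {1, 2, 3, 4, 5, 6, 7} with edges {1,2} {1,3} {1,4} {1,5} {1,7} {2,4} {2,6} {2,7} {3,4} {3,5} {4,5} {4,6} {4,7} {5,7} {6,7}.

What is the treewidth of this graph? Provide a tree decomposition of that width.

Treewidth 3.
Bags: B1 = {1, 3, 4, 5}  B2 = {1, 4, 5, 7}  B3 = {1, 2, 4, 7}  B4 = {2, 4, 6, 7}
Tree: B1–B2, B2–B3, B3–B4

The largest bag has 4 vertices, giving width 3; this decomposition certifies tw(G) ≤ 3. Conversely, {1, 2, 4, 7} is a clique of size 4, and the vertices of any clique must share a bag in every tree decomposition; so some bag has ≥ 4 vertices and tw(G) ≥ 3. Hence tw(G) = 3 exactly.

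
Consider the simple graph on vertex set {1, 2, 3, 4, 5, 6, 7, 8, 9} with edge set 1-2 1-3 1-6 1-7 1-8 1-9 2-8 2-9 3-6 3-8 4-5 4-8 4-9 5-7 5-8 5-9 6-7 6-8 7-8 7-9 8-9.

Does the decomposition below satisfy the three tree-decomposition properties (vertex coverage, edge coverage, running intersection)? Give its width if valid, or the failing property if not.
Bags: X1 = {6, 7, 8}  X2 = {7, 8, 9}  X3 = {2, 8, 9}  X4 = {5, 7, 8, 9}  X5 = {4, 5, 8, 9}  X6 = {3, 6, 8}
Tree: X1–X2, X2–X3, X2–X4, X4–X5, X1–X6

A tree decomposition must satisfy three properties: every vertex lies in some bag; for every edge, both endpoints lie together in some bag; and for every vertex, the bags containing it form a connected subtree. Here vertex 1 appears in no bag, so the decomposition is invalid.

No — vertex 1 appears in no bag.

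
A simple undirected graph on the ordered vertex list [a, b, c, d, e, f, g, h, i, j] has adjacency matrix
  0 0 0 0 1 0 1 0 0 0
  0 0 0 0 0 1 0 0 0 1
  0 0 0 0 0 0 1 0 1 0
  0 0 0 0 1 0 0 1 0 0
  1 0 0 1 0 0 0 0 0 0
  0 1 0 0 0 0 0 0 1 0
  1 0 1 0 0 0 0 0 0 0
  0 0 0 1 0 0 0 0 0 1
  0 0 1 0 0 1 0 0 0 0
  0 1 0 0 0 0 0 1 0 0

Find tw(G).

A width-2 tree decomposition is:
Bags: B1 = {a, e, g}  B2 = {d, e, g}  B3 = {d, g, h}  B4 = {g, h, j}  B5 = {b, g, j}  B6 = {b, f, g}  B7 = {f, g, i}  B8 = {c, g, i}
Tree: B1–B2, B2–B3, B3–B4, B4–B5, B5–B6, B6–B7, B7–B8
Each bag holds 3 vertices, so the decomposition has width 2, which upper-bounds the treewidth. For the lower bound, G contains the cycle g–a–e–d–h–j–b–f–i–c–g, so G is not a forest; only forests have treewidth ≤ 1, hence tw(G) ≥ 2. Combining the bounds, tw(G) = 2.

2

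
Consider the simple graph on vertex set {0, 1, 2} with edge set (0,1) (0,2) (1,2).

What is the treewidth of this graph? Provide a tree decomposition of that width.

Treewidth 2.
Bags: B1 = {0, 1, 2}
Tree: (single bag)

A single bag containing all 3 vertices is trivially a valid decomposition of width 2. For the lower bound, the 3 vertices {0, 1, 2} are pairwise adjacent, and any tree decomposition puts a clique entirely inside one bag — forcing width ≥ 2. Combining the bounds, tw(G) = 2.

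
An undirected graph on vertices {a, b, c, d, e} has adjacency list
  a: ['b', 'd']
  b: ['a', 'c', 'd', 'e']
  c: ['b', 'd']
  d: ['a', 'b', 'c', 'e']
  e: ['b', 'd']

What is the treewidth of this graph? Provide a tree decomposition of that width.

Every bag has size at most 3, so the width is 3 − 1 = 2 and tw(G) ≤ 2. On the other hand G contains the 3-clique {b, d, e}. A clique must lie in a single bag of any decomposition, so no decomposition can have width below 2. Therefore the treewidth is 2.

Treewidth 2.
One such decomposition:
Bags: B1 = {b, d, e}  B2 = {b, c, d}  B3 = {a, b, d}
Tree: B1–B2, B1–B3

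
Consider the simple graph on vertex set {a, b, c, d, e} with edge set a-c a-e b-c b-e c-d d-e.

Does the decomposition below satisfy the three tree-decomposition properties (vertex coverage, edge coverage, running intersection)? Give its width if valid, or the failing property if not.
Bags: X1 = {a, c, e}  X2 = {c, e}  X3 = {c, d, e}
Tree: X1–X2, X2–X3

No — vertex b appears in no bag.

A tree decomposition must satisfy three properties: every vertex lies in some bag; for every edge, both endpoints lie together in some bag; and for every vertex, the bags containing it form a connected subtree. Here vertex b appears in no bag, so the decomposition is invalid.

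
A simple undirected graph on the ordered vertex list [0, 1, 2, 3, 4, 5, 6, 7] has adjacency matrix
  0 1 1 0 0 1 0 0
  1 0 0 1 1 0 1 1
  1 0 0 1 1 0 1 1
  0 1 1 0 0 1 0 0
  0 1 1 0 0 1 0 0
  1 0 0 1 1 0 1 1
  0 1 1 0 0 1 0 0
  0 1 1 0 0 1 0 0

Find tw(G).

A width-3 tree decomposition is:
Bags: B1 = {1, 2, 3, 5}  B2 = {1, 2, 4, 5}  B3 = {0, 1, 2, 5}  B4 = {1, 2, 5, 6}  B5 = {1, 2, 5, 7}
Tree: B1–B2, B2–B3, B3–B4, B4–B5
The largest bag has 4 vertices, giving width 3; this decomposition certifies tw(G) ≤ 3. For the lower bound: the 4 vertex sets {2,3}, {4,5}, {1}, {0} are disjoint, each induces a connected subgraph, and every pair is joined by at least one edge of G. Contracting each set to a single vertex therefore yields K_{4} as a minor, and since treewidth is minor-monotone, tw(G) ≥ tw(K_{4}) = 3. Hence tw(G) = 3 exactly.

3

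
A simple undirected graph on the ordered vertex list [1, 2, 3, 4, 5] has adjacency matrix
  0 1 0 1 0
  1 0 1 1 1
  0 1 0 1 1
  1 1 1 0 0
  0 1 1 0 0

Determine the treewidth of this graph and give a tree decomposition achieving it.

The largest bag has 3 vertices, giving width 2; this decomposition certifies tw(G) ≤ 2. On the other hand G contains the 3-clique {1, 2, 4}. A clique must lie in a single bag of any decomposition, so no decomposition can have width below 2. Therefore the treewidth is 2.

Treewidth 2.
One optimal decomposition is:
Bags: B1 = {2, 3, 4}  B2 = {1, 2, 4}  B3 = {2, 3, 5}
Tree: B1–B2, B1–B3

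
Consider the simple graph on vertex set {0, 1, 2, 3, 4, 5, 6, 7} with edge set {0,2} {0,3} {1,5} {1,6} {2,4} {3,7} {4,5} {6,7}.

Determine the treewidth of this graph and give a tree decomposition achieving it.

Treewidth 2.
One such decomposition:
Bags: B1 = {1, 4, 5}  B2 = {1, 2, 4}  B3 = {0, 1, 2}  B4 = {0, 1, 3}  B5 = {1, 3, 7}  B6 = {1, 6, 7}
Tree: B1–B2, B2–B3, B3–B4, B4–B5, B5–B6

Every bag has size at most 3, so the width is 3 − 1 = 2 and tw(G) ≤ 2. The edges 1–5–4–2–0–3–7–6–1 form a cycle, so G is not a tree and its treewidth is at least 2. The upper and lower bounds meet at 2, so that is the treewidth.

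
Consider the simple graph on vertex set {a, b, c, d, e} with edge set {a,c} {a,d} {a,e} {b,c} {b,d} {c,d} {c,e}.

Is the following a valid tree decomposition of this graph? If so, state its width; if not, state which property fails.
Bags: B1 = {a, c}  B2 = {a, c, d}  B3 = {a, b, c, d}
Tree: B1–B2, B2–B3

A tree decomposition must satisfy three properties: every vertex lies in some bag; for every edge, both endpoints lie together in some bag; and for every vertex, the bags containing it form a connected subtree. Here vertex e appears in no bag, so the decomposition is invalid.

No — vertex e appears in no bag.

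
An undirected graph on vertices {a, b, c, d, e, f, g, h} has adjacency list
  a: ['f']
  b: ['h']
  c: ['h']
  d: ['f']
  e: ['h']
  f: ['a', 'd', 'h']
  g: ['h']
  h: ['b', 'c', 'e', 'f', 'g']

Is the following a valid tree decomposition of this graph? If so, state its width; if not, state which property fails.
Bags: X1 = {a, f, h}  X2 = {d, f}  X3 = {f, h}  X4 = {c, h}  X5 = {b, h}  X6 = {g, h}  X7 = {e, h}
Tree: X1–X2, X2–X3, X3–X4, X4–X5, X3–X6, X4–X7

A tree decomposition must satisfy three properties: every vertex lies in some bag; for every edge, both endpoints lie together in some bag; and for every vertex, the bags containing it form a connected subtree. Here bags containing vertex h are not connected in the tree, so the decomposition is invalid.

No — bags containing vertex h are not connected in the tree.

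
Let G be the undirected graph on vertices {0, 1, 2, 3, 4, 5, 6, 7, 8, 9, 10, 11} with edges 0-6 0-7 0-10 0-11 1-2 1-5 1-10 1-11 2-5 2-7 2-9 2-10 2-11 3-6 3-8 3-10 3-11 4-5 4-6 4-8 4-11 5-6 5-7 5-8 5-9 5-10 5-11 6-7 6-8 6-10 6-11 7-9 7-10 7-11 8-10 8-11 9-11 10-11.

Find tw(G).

A width-4 tree decomposition is:
Bags: B1 = {5, 6, 8, 10, 11}  B2 = {4, 5, 6, 8, 11}  B3 = {5, 6, 7, 10, 11}  B4 = {0, 6, 7, 10, 11}  B5 = {2, 5, 7, 10, 11}  B6 = {1, 2, 5, 10, 11}  B7 = {3, 6, 8, 10, 11}  B8 = {2, 5, 7, 9, 11}
Tree: B1–B2, B1–B3, B3–B4, B3–B5, B5–B6, B1–B7, B5–B8
The largest bag has 5 vertices, giving width 4; this decomposition certifies tw(G) ≤ 4. For the lower bound, the 5 vertices {0, 6, 7, 10, 11} are pairwise adjacent, and any tree decomposition puts a clique entirely inside one bag — forcing width ≥ 4. Therefore the treewidth is 4.

4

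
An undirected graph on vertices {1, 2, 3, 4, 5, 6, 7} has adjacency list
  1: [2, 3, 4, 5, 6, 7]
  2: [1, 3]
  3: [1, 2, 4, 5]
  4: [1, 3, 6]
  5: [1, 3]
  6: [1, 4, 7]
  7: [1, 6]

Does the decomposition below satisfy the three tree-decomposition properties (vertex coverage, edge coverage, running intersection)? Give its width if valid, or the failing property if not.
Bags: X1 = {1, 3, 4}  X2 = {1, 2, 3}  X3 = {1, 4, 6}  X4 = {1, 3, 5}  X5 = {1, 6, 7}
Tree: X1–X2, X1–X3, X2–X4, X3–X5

Yes; width 2.

Checking the three conditions: (i) the bags cover all of {1, 2, 3, 4, 5, 6, 7}; (ii) for each edge, some bag contains both endpoints; (iii) the bags containing any fixed vertex form a subtree. All hold, so the decomposition is valid with width 3 − 1 = 2.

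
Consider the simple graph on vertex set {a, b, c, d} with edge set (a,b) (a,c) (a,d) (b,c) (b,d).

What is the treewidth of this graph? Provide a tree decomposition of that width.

Treewidth 2.
Bags: B1 = {a, b, d}  B2 = {a, b, c}
Tree: B1–B2

The largest bag has 3 vertices, giving width 2; this decomposition certifies tw(G) ≤ 2. For the lower bound, the 3 vertices {a, b, d} are pairwise adjacent, and any tree decomposition puts a clique entirely inside one bag — forcing width ≥ 2. Combining the bounds, tw(G) = 2.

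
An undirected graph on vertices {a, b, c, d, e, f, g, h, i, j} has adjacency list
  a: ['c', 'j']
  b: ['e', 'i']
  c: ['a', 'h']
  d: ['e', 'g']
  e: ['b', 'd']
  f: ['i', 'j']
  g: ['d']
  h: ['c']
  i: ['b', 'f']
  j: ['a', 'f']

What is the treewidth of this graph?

1

A width-1 tree decomposition is:
Bags: B1 = {c, h}  B2 = {a, c}  B3 = {a, j}  B4 = {f, j}  B5 = {f, i}  B6 = {b, i}  B7 = {b, e}  B8 = {d, e}  B9 = {d, g}
Tree: B1–B2, B2–B3, B3–B4, B4–B5, B5–B6, B6–B7, B7–B8, B8–B9
Each bag holds 2 vertices, so the decomposition has width 1, which upper-bounds the treewidth. Since G has at least one edge (e.g. h–c), it is not an edgeless graph, so tw(G) ≥ 1. Hence tw(G) = 1 exactly.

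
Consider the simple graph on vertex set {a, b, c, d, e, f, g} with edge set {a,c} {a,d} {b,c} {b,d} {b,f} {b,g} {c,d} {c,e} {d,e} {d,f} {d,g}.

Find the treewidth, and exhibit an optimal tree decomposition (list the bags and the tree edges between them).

The largest bag has 3 vertices, giving width 2; this decomposition certifies tw(G) ≤ 2. On the other hand G contains the 3-clique {c, d, e}. A clique must lie in a single bag of any decomposition, so no decomposition can have width below 2. Combining the bounds, tw(G) = 2.

Treewidth 2.
One optimal decomposition is:
Bags: B1 = {b, c, d}  B2 = {b, d, f}  B3 = {a, c, d}  B4 = {b, d, g}  B5 = {c, d, e}
Tree: B1–B2, B1–B3, B2–B4, B1–B5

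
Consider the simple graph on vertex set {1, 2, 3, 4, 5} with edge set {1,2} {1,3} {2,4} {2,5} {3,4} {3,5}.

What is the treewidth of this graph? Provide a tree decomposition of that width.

The largest bag has 3 vertices, giving width 2; this decomposition certifies tw(G) ≤ 2. For the lower bound, G contains the cycle 4–2–5–3–4, so G is not a forest; only forests have treewidth ≤ 1, hence tw(G) ≥ 2. Combining the bounds, tw(G) = 2.

Treewidth 2.
One such decomposition:
Bags: B1 = {2, 3, 4}  B2 = {2, 3, 5}  B3 = {1, 2, 3}
Tree: B1–B2, B2–B3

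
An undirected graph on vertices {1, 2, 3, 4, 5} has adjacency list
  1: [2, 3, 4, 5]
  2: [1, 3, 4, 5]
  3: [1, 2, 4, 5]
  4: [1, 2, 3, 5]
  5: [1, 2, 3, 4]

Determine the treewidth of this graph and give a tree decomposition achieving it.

With just one bag of size 5, the width is 5 − 1 = 4, so tw(G) ≤ 4. For the lower bound, the 5 vertices {1, 2, 3, 4, 5} are pairwise adjacent, and any tree decomposition puts a clique entirely inside one bag — forcing width ≥ 4. Therefore the treewidth is 4.

Treewidth 4.
One optimal decomposition is:
Bags: B1 = {1, 2, 3, 4, 5}
Tree: (single bag)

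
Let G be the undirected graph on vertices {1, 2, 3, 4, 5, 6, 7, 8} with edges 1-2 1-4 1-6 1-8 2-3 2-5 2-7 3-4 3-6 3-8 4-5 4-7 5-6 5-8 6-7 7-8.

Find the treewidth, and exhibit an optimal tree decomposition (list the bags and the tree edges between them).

Treewidth 4.
Bags: B1 = {1, 3, 4, 5, 7}  B2 = {1, 3, 5, 7, 8}  B3 = {1, 2, 3, 5, 7}  B4 = {1, 3, 5, 6, 7}
Tree: B1–B2, B2–B3, B3–B4

The largest bag has 5 vertices, giving width 4; this decomposition certifies tw(G) ≤ 4. For the lower bound: the 5 vertex sets {4,7}, {3,8}, {1,2}, {5}, {6} are disjoint, each induces a connected subgraph, and every pair is joined by at least one edge of G. Contracting each set to a single vertex therefore yields K_{5} as a minor, and since treewidth is minor-monotone, tw(G) ≥ tw(K_{5}) = 4. The upper and lower bounds meet at 4, so that is the treewidth.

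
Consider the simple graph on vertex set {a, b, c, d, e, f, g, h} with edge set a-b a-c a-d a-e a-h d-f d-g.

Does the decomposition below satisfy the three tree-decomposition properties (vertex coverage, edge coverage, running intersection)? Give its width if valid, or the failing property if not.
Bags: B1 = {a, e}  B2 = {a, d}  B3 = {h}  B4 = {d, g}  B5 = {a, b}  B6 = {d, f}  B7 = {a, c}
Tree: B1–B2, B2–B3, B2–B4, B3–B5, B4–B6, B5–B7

No — edge (a,h) lies in no bag.

A tree decomposition must satisfy three properties: every vertex lies in some bag; for every edge, both endpoints lie together in some bag; and for every vertex, the bags containing it form a connected subtree. Here edge (a,h) lies in no bag, so the decomposition is invalid.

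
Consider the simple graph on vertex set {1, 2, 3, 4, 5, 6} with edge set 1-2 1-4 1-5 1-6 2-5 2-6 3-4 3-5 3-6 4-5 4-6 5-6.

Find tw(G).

3

A width-3 tree decomposition is:
Bags: B1 = {1, 4, 5, 6}  B2 = {3, 4, 5, 6}  B3 = {1, 2, 5, 6}
Tree: B1–B2, B1–B3
Each bag holds 4 vertices, so the decomposition has width 3, which upper-bounds the treewidth. On the other hand G contains the 4-clique {1, 2, 5, 6}. A clique must lie in a single bag of any decomposition, so no decomposition can have width below 3. The upper and lower bounds meet at 3, so that is the treewidth.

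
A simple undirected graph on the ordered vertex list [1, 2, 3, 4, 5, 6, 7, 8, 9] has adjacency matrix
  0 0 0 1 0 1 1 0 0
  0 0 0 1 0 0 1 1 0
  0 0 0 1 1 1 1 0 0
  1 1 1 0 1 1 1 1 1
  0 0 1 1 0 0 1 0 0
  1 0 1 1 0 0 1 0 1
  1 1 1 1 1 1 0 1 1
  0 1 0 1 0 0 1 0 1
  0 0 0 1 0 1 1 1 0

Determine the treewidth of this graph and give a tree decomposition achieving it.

Treewidth 3.
One such decomposition:
Bags: B1 = {4, 6, 7, 9}  B2 = {4, 7, 8, 9}  B3 = {3, 4, 6, 7}  B4 = {2, 4, 7, 8}  B5 = {3, 4, 5, 7}  B6 = {1, 4, 6, 7}
Tree: B1–B2, B1–B3, B2–B4, B3–B5, B3–B6

Every bag has size at most 4, so the width is 4 − 1 = 3 and tw(G) ≤ 3. For the lower bound, the 4 vertices {4, 7, 8, 9} are pairwise adjacent, and any tree decomposition puts a clique entirely inside one bag — forcing width ≥ 3. Combining the bounds, tw(G) = 3.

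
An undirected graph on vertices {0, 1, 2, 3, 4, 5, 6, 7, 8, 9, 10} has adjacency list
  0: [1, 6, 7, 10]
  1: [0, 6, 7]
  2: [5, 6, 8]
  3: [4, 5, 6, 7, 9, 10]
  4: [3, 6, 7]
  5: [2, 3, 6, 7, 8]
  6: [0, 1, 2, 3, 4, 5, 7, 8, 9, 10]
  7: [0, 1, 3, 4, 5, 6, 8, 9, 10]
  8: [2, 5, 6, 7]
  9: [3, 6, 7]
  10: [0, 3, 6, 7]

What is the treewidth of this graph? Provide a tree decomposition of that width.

Treewidth 3.
One optimal decomposition is:
Bags: B1 = {3, 6, 7, 10}  B2 = {3, 6, 7, 9}  B3 = {3, 5, 6, 7}  B4 = {3, 4, 6, 7}  B5 = {0, 6, 7, 10}  B6 = {0, 1, 6, 7}  B7 = {5, 6, 7, 8}  B8 = {2, 5, 6, 8}
Tree: B1–B2, B1–B3, B2–B4, B1–B5, B5–B6, B3–B7, B7–B8

The largest bag has 4 vertices, giving width 3; this decomposition certifies tw(G) ≤ 3. On the other hand G contains the 4-clique {2, 5, 6, 8}. A clique must lie in a single bag of any decomposition, so no decomposition can have width below 3. Therefore the treewidth is 3.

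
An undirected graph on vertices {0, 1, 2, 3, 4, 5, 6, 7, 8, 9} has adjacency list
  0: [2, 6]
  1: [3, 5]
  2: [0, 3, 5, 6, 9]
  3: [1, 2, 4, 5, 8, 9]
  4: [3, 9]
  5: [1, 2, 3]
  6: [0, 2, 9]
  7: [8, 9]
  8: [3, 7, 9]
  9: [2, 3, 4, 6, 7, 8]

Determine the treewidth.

A width-2 tree decomposition is:
Bags: B1 = {3, 4, 9}  B2 = {2, 3, 9}  B3 = {2, 3, 5}  B4 = {1, 3, 5}  B5 = {3, 8, 9}  B6 = {2, 6, 9}  B7 = {7, 8, 9}  B8 = {0, 2, 6}
Tree: B1–B2, B2–B3, B3–B4, B1–B5, B2–B6, B5–B7, B6–B8
Every bag has size at most 3, so the width is 3 − 1 = 2 and tw(G) ≤ 2. Conversely, {0, 2, 6} is a clique of size 3, and the vertices of any clique must share a bag in every tree decomposition; so some bag has ≥ 3 vertices and tw(G) ≥ 2. Therefore the treewidth is 2.

2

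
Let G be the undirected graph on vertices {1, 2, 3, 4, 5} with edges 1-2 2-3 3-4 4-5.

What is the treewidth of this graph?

1

A width-1 tree decomposition is:
Bags: B1 = {1, 2}  B2 = {2, 3}  B3 = {3, 4}  B4 = {4, 5}
Tree: B1–B2, B2–B3, B3–B4
Each bag holds 2 vertices, so the decomposition has width 1, which upper-bounds the treewidth. G has an edge, so its treewidth is at least 1. The upper and lower bounds meet at 1, so that is the treewidth.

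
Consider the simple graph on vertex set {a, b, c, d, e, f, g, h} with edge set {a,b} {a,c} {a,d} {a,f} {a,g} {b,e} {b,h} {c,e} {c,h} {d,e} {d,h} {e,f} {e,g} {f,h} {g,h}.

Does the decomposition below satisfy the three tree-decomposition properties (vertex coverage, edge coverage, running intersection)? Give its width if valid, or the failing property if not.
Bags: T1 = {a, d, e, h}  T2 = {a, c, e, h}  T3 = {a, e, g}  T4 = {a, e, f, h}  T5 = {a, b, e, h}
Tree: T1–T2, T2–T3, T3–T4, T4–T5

A tree decomposition must satisfy three properties: every vertex lies in some bag; for every edge, both endpoints lie together in some bag; and for every vertex, the bags containing it form a connected subtree. Here edge (h,g) lies in no bag, so the decomposition is invalid.

No — edge (h,g) lies in no bag.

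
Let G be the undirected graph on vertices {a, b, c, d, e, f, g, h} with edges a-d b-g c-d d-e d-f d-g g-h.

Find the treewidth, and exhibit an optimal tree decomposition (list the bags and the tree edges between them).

The largest bag has 2 vertices, giving width 1; this decomposition certifies tw(G) ≤ 1. Since G has at least one edge (e.g. b–g), it is not an edgeless graph, so tw(G) ≥ 1. Combining the bounds, tw(G) = 1.

Treewidth 1.
Bags: B1 = {b, g}  B2 = {d, g}  B3 = {c, d}  B4 = {g, h}  B5 = {d, e}  B6 = {d, f}  B7 = {a, d}
Tree: B1–B2, B2–B3, B2–B4, B3–B5, B5–B6, B5–B7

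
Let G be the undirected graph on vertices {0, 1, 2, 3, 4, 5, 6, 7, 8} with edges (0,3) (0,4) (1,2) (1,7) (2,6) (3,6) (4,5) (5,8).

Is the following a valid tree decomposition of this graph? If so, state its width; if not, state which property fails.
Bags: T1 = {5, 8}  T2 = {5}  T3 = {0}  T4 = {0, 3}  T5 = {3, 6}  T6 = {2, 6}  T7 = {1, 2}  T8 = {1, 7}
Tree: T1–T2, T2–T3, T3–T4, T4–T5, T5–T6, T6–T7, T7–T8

A tree decomposition must satisfy three properties: every vertex lies in some bag; for every edge, both endpoints lie together in some bag; and for every vertex, the bags containing it form a connected subtree. Here vertex 4 appears in no bag, so the decomposition is invalid.

No — vertex 4 appears in no bag.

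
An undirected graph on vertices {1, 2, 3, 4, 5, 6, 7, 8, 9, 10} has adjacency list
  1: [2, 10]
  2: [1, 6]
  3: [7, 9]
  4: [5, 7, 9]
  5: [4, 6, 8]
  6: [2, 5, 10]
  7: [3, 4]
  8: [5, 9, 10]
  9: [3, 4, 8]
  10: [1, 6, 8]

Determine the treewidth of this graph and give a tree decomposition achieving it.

Each bag holds 3 vertices, so the decomposition has width 2, which upper-bounds the treewidth. The edges 2–1–10–6–2 form a cycle, so G is not a tree and its treewidth is at least 2. Combining the bounds, tw(G) = 2.

Treewidth 2.
Bags: B1 = {1, 2, 6}  B2 = {1, 6, 10}  B3 = {5, 6, 10}  B4 = {5, 8, 10}  B5 = {4, 5, 8}  B6 = {4, 8, 9}  B7 = {4, 7, 9}  B8 = {3, 7, 9}
Tree: B1–B2, B2–B3, B3–B4, B4–B5, B5–B6, B6–B7, B7–B8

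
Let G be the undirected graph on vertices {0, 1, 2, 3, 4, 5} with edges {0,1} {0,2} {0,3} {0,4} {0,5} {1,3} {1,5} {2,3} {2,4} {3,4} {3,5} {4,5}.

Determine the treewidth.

A width-3 tree decomposition is:
Bags: B1 = {0, 3, 4, 5}  B2 = {0, 1, 3, 5}  B3 = {0, 2, 3, 4}
Tree: B1–B2, B1–B3
Every bag has size at most 4, so the width is 4 − 1 = 3 and tw(G) ≤ 3. On the other hand G contains the 4-clique {0, 1, 3, 5}. A clique must lie in a single bag of any decomposition, so no decomposition can have width below 3. Therefore the treewidth is 3.

3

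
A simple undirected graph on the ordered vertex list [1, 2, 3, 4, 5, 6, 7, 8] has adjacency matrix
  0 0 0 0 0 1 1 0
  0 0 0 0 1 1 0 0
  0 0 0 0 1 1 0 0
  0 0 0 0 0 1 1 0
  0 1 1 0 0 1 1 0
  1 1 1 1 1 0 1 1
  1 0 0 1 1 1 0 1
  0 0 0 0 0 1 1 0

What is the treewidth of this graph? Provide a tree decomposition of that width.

The largest bag has 3 vertices, giving width 2; this decomposition certifies tw(G) ≤ 2. On the other hand G contains the 3-clique {2, 5, 6}. A clique must lie in a single bag of any decomposition, so no decomposition can have width below 2. The upper and lower bounds meet at 2, so that is the treewidth.

Treewidth 2.
One such decomposition:
Bags: B1 = {5, 6, 7}  B2 = {2, 5, 6}  B3 = {3, 5, 6}  B4 = {6, 7, 8}  B5 = {1, 6, 7}  B6 = {4, 6, 7}
Tree: B1–B2, B2–B3, B1–B4, B4–B5, B1–B6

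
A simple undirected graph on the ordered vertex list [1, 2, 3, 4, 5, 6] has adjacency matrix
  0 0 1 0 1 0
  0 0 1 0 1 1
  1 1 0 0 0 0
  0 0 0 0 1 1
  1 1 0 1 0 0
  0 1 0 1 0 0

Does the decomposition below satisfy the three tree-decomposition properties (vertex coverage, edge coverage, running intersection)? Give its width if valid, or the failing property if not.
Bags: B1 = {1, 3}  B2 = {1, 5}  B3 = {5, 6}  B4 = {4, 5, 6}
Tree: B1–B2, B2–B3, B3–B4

A tree decomposition must satisfy three properties: every vertex lies in some bag; for every edge, both endpoints lie together in some bag; and for every vertex, the bags containing it form a connected subtree. Here vertex 2 appears in no bag, so the decomposition is invalid.

No — vertex 2 appears in no bag.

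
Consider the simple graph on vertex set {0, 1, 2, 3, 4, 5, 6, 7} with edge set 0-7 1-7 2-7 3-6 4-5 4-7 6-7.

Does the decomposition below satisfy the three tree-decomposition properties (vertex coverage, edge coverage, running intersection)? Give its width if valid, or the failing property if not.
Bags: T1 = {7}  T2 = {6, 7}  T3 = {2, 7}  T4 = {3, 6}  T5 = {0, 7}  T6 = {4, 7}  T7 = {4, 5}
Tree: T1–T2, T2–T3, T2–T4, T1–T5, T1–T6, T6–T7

No — vertex 1 appears in no bag.

A tree decomposition must satisfy three properties: every vertex lies in some bag; for every edge, both endpoints lie together in some bag; and for every vertex, the bags containing it form a connected subtree. Here vertex 1 appears in no bag, so the decomposition is invalid.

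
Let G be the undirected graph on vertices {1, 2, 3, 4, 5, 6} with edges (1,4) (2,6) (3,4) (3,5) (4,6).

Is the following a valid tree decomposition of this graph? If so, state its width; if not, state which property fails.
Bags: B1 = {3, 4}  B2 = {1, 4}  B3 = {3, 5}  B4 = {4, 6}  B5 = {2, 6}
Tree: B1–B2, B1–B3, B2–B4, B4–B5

Yes; width 1.

Checking the three conditions: (i) the bags cover all of {1, 2, 3, 4, 5, 6}; (ii) for each edge, some bag contains both endpoints; (iii) the bags containing any fixed vertex form a subtree. All hold, so the decomposition is valid with width 2 − 1 = 1.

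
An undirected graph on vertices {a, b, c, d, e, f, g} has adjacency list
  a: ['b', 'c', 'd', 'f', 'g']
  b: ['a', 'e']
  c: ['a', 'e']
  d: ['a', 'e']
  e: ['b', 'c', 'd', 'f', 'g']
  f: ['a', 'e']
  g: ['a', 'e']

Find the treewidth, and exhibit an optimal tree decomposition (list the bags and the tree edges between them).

Treewidth 2.
One optimal decomposition is:
Bags: B1 = {a, b, e}  B2 = {a, d, e}  B3 = {a, e, f}  B4 = {a, c, e}  B5 = {a, e, g}
Tree: B1–B2, B2–B3, B3–B4, B4–B5

Every bag has size at most 3, so the width is 3 − 1 = 2 and tw(G) ≤ 2. Since e–b–a–d–e is a cycle in G, G is not acyclic. Forests are exactly the graphs of treewidth ≤ 1, so tw(G) ≥ 2. Combining the bounds, tw(G) = 2.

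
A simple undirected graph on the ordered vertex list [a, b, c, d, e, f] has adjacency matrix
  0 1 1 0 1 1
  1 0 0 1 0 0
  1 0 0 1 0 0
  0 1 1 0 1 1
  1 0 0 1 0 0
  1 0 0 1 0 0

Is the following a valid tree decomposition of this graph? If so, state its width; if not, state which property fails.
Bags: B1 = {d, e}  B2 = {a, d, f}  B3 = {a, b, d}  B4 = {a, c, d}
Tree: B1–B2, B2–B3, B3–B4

A tree decomposition must satisfy three properties: every vertex lies in some bag; for every edge, both endpoints lie together in some bag; and for every vertex, the bags containing it form a connected subtree. Here edge (a,e) lies in no bag, so the decomposition is invalid.

No — edge (a,e) lies in no bag.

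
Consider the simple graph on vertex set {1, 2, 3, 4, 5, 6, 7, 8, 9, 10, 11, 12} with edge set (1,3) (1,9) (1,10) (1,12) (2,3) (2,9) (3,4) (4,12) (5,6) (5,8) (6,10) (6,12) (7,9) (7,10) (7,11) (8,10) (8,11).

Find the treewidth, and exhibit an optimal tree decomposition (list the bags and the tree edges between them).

Each bag holds 4 vertices, so the decomposition has width 3, which upper-bounds the treewidth. For the lower bound: the 4 vertex sets {2,3,4}, {9}, {1}, {6,7,10,12} are disjoint, each induces a connected subgraph, and every pair is joined by at least one edge of G. Contracting each set to a single vertex therefore yields K_{4} as a minor, and since treewidth is minor-monotone, tw(G) ≥ tw(K_{4}) = 3. Therefore the treewidth is 3.

Treewidth 3.
Bags: B1 = {2, 3, 4, 9}  B2 = {1, 3, 4, 9}  B3 = {1, 4, 9, 12}  B4 = {1, 7, 9, 12}  B5 = {1, 7, 10, 12}  B6 = {6, 7, 10, 12}  B7 = {6, 7, 10, 11}  B8 = {6, 8, 10, 11}  B9 = {5, 6, 8, 11}
Tree: B1–B2, B2–B3, B3–B4, B4–B5, B5–B6, B6–B7, B7–B8, B8–B9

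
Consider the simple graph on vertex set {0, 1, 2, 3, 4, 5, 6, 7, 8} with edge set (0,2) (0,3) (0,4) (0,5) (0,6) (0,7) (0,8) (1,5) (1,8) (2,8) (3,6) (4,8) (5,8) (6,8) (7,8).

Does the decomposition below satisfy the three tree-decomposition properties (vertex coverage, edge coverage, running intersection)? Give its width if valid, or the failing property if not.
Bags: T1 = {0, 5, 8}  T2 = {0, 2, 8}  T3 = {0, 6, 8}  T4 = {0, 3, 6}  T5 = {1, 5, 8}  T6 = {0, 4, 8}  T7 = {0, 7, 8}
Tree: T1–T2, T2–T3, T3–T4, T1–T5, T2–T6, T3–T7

Checking the three conditions: (i) the bags cover all of {0, 1, 2, 3, 4, 5, 6, 7, 8}; (ii) for each edge, some bag contains both endpoints; (iii) the bags containing any fixed vertex form a subtree. All hold, so the decomposition is valid with width 3 − 1 = 2.

Yes; width 2.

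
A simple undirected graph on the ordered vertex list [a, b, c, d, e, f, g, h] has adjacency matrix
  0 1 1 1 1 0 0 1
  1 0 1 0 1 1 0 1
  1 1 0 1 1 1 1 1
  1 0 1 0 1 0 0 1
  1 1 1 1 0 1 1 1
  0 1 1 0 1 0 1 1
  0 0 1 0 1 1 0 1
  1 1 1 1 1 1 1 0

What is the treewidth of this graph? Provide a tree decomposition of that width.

Treewidth 4.
Bags: B1 = {a, c, d, e, h}  B2 = {a, b, c, e, h}  B3 = {b, c, e, f, h}  B4 = {c, e, f, g, h}
Tree: B1–B2, B2–B3, B3–B4

Every bag has size at most 5, so the width is 5 − 1 = 4 and tw(G) ≤ 4. Conversely, {a, c, d, e, h} is a clique of size 5, and the vertices of any clique must share a bag in every tree decomposition; so some bag has ≥ 5 vertices and tw(G) ≥ 4. Combining the bounds, tw(G) = 4.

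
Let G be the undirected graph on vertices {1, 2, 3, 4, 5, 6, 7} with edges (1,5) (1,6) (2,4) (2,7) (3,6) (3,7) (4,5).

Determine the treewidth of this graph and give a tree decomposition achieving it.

Treewidth 2.
One such decomposition:
Bags: B1 = {1, 5, 6}  B2 = {4, 5, 6}  B3 = {2, 4, 6}  B4 = {2, 6, 7}  B5 = {3, 6, 7}
Tree: B1–B2, B2–B3, B3–B4, B4–B5

Each bag holds 3 vertices, so the decomposition has width 2, which upper-bounds the treewidth. The edges 6–1–5–4–2–7–3–6 form a cycle, so G is not a tree and its treewidth is at least 2. Combining the bounds, tw(G) = 2.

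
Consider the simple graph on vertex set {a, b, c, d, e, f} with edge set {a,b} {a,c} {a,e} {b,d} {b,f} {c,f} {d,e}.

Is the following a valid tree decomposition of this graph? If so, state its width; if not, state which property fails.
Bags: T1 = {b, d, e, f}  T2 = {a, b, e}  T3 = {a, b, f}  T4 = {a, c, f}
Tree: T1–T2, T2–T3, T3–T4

A tree decomposition must satisfy three properties: every vertex lies in some bag; for every edge, both endpoints lie together in some bag; and for every vertex, the bags containing it form a connected subtree. Here bags containing vertex f are not connected in the tree, so the decomposition is invalid.

No — bags containing vertex f are not connected in the tree.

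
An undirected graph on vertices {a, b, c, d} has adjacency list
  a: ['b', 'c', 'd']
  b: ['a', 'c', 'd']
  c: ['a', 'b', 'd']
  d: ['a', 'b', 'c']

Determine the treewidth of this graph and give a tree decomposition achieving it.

Treewidth 3.
Bags: B1 = {a, b, c, d}
Tree: (single bag)

A single bag containing all 4 vertices is trivially a valid decomposition of width 3. For the lower bound, the 4 vertices {a, b, c, d} are pairwise adjacent, and any tree decomposition puts a clique entirely inside one bag — forcing width ≥ 3. Combining the bounds, tw(G) = 3.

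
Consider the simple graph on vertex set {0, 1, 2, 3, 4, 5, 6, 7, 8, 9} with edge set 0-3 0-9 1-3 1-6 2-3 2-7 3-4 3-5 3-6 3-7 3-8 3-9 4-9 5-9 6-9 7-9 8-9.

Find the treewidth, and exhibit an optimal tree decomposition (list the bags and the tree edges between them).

Every bag has size at most 3, so the width is 3 − 1 = 2 and tw(G) ≤ 2. On the other hand G contains the 3-clique {1, 3, 6}. A clique must lie in a single bag of any decomposition, so no decomposition can have width below 2. Hence tw(G) = 2 exactly.

Treewidth 2.
One optimal decomposition is:
Bags: B1 = {3, 4, 9}  B2 = {0, 3, 9}  B3 = {3, 8, 9}  B4 = {3, 6, 9}  B5 = {1, 3, 6}  B6 = {3, 5, 9}  B7 = {3, 7, 9}  B8 = {2, 3, 7}
Tree: B1–B2, B1–B3, B1–B4, B4–B5, B1–B6, B4–B7, B7–B8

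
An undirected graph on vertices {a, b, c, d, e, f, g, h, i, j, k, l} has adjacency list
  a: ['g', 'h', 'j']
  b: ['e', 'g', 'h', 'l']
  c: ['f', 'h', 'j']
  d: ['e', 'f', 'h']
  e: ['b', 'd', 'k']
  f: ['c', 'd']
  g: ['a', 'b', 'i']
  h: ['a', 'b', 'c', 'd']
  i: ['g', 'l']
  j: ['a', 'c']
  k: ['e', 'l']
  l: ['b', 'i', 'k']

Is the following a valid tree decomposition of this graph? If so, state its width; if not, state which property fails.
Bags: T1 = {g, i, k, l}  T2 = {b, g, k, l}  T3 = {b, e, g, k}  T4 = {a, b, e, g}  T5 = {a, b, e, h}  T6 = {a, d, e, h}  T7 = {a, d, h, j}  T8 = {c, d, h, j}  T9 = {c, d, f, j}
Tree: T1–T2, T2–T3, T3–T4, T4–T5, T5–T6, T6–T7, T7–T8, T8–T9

Every vertex of G appears in some bag (union = {a, b, c, d, e, f, g, h, i, j, k, l}); every edge is covered by a bag; and for each vertex v the set of bags containing v is connected in the bag tree. The decomposition is therefore valid. The largest bag has 4 vertices, so the width is 3.

Yes; width 3.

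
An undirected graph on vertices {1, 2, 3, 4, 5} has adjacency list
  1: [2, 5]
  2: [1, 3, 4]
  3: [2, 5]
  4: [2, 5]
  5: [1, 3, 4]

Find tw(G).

2

A width-2 tree decomposition is:
Bags: B1 = {2, 3, 5}  B2 = {2, 4, 5}  B3 = {1, 2, 5}
Tree: B1–B2, B2–B3
The largest bag has 3 vertices, giving width 2; this decomposition certifies tw(G) ≤ 2. Since 2–3–5–4–2 is a cycle in G, G is not acyclic. Forests are exactly the graphs of treewidth ≤ 1, so tw(G) ≥ 2. Combining the bounds, tw(G) = 2.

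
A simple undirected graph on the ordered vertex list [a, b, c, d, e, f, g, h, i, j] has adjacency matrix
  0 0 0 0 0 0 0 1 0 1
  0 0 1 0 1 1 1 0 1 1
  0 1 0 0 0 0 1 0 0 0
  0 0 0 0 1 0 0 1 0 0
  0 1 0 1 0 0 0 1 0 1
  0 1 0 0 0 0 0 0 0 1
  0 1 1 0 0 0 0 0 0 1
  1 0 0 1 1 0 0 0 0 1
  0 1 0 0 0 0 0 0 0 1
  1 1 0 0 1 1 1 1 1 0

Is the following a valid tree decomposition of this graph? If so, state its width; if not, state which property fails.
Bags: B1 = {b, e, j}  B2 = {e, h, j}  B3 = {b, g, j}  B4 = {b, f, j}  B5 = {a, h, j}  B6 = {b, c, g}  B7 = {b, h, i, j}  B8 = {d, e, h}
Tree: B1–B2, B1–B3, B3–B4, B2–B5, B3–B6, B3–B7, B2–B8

No — bags containing vertex h are not connected in the tree.

A tree decomposition must satisfy three properties: every vertex lies in some bag; for every edge, both endpoints lie together in some bag; and for every vertex, the bags containing it form a connected subtree. Here bags containing vertex h are not connected in the tree, so the decomposition is invalid.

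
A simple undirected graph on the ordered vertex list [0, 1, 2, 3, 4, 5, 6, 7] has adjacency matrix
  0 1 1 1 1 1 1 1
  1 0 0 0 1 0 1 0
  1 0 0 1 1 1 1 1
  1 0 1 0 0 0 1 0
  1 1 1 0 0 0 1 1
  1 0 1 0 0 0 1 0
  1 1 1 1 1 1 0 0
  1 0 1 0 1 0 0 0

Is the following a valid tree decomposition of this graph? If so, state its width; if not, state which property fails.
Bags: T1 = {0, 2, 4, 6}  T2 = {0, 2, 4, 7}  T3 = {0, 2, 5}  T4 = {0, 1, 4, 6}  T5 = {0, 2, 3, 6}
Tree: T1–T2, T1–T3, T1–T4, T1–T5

A tree decomposition must satisfy three properties: every vertex lies in some bag; for every edge, both endpoints lie together in some bag; and for every vertex, the bags containing it form a connected subtree. Here edge (6,5) lies in no bag, so the decomposition is invalid.

No — edge (6,5) lies in no bag.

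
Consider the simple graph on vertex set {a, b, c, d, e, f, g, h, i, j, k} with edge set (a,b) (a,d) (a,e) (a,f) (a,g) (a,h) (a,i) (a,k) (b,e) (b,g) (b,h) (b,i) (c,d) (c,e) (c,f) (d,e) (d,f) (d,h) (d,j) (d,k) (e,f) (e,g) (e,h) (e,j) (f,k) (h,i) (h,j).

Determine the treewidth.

3

A width-3 tree decomposition is:
Bags: B1 = {a, d, e, h}  B2 = {a, d, e, f}  B3 = {d, e, h, j}  B4 = {a, b, e, h}  B5 = {a, b, h, i}  B6 = {a, b, e, g}  B7 = {c, d, e, f}  B8 = {a, d, f, k}
Tree: B1–B2, B1–B3, B1–B4, B4–B5, B4–B6, B2–B7, B2–B8
Every bag has size at most 4, so the width is 4 − 1 = 3 and tw(G) ≤ 3. For the lower bound, the 4 vertices {d, e, h, j} are pairwise adjacent, and any tree decomposition puts a clique entirely inside one bag — forcing width ≥ 3. The upper and lower bounds meet at 3, so that is the treewidth.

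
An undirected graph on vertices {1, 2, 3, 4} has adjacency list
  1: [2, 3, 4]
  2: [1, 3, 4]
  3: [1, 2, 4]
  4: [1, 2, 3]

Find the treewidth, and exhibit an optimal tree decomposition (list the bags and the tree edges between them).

Treewidth 3.
One optimal decomposition is:
Bags: B1 = {1, 2, 3, 4}
Tree: (single bag)

A single bag containing all 4 vertices is trivially a valid decomposition of width 3. For the lower bound, the 4 vertices {1, 2, 3, 4} are pairwise adjacent, and any tree decomposition puts a clique entirely inside one bag — forcing width ≥ 3. Therefore the treewidth is 3.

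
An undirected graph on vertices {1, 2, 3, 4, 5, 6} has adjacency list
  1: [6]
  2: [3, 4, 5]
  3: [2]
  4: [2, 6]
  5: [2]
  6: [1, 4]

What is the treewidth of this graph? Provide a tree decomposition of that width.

Treewidth 1.
One such decomposition:
Bags: B1 = {2, 3}  B2 = {2, 4}  B3 = {4, 6}  B4 = {1, 6}  B5 = {2, 5}
Tree: B1–B2, B2–B3, B3–B4, B1–B5

Every bag has size at most 2, so the width is 2 − 1 = 1 and tw(G) ≤ 1. Any graph with an edge has treewidth ≥ 1, and G has the edge 2–3. Therefore the treewidth is 1.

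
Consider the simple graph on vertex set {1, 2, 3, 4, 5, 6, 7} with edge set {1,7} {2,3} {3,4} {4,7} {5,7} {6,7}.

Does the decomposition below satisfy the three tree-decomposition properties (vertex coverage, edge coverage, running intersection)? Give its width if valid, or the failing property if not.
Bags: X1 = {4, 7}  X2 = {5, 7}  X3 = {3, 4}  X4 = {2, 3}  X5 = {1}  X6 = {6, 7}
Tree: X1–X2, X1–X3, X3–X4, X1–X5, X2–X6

A tree decomposition must satisfy three properties: every vertex lies in some bag; for every edge, both endpoints lie together in some bag; and for every vertex, the bags containing it form a connected subtree. Here edge (7,1) lies in no bag, so the decomposition is invalid.

No — edge (7,1) lies in no bag.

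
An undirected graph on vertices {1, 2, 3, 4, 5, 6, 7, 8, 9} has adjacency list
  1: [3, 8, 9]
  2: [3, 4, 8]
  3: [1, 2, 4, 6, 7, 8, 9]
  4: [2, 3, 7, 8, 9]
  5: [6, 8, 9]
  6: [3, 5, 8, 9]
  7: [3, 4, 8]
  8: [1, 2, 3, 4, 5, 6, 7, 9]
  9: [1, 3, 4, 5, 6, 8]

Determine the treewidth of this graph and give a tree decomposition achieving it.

Treewidth 3.
One such decomposition:
Bags: B1 = {5, 6, 8, 9}  B2 = {3, 6, 8, 9}  B3 = {3, 4, 8, 9}  B4 = {2, 3, 4, 8}  B5 = {3, 4, 7, 8}  B6 = {1, 3, 8, 9}
Tree: B1–B2, B2–B3, B3–B4, B3–B5, B2–B6

Every bag has size at most 4, so the width is 4 − 1 = 3 and tw(G) ≤ 3. For the lower bound, the 4 vertices {1, 3, 8, 9} are pairwise adjacent, and any tree decomposition puts a clique entirely inside one bag — forcing width ≥ 3. Therefore the treewidth is 3.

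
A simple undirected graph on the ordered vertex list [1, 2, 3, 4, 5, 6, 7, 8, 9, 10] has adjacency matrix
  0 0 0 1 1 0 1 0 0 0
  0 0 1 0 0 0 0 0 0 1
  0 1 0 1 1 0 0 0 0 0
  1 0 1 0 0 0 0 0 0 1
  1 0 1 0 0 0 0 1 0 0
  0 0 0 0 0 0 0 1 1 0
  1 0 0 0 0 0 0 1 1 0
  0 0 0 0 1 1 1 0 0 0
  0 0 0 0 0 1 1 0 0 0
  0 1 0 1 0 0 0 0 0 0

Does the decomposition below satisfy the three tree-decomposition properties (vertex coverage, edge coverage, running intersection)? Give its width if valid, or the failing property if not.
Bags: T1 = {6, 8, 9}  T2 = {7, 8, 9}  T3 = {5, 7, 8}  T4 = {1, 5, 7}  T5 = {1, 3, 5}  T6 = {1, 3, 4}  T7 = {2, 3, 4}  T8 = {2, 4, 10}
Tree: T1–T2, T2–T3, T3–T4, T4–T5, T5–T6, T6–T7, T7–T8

Yes; width 2.

Vertex coverage: the bags together contain {1, 2, 3, 4, 5, 6, 7, 8, 9, 10}, the full vertex set. Edge coverage: each edge of G has both endpoints in at least one bag. Running intersection: for every vertex, the bags containing it form a connected subtree. All three properties hold, so this is a valid tree decomposition of width max|bag| − 1 = 2, and hence tw(G) ≤ 2.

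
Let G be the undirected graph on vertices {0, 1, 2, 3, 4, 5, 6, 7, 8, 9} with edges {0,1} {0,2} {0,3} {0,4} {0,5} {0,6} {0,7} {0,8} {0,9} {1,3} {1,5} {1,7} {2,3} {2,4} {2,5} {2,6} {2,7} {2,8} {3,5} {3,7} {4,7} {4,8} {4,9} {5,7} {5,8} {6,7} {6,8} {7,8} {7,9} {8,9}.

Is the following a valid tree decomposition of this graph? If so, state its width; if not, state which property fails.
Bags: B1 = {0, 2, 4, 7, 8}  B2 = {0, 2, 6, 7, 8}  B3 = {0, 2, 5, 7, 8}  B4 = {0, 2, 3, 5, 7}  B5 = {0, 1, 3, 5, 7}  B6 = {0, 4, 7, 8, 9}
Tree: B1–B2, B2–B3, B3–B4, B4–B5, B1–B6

Vertex coverage: the bags together contain {0, 1, 2, 3, 4, 5, 6, 7, 8, 9}, the full vertex set. Edge coverage: each edge of G has both endpoints in at least one bag. Running intersection: for every vertex, the bags containing it form a connected subtree. All three properties hold, so this is a valid tree decomposition of width max|bag| − 1 = 4, and hence tw(G) ≤ 4.

Yes; width 4.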